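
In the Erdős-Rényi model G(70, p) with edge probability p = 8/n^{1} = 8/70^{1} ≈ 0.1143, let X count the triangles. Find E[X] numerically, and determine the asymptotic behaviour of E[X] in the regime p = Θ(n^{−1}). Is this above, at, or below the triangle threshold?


Number of potential triangles: C(70, 3) = 54740.
Each occurs with probability p³ ≈ (0.1143)³ ≈ 1.492711e-03.
By linearity: E[X] = C(70, 3)·p³ ≈ 54740 · 1.492711e-03 ≈ 81.7110.
Here α = 1, so p = 8/n is exactly at the triangle threshold p ~ 1/n. Asymptotically E[X] → c³/6 = 8³/6 = 256/3 ≈ 85.3333, a bounded constant. In this regime the triangle count is asymptotically Poisson(c³/6).

E[X] ≈ 81.7110; in regime p = Θ(1/n^{1}) E[X] stays bounded (at the triangle threshold p ~ 1/n).


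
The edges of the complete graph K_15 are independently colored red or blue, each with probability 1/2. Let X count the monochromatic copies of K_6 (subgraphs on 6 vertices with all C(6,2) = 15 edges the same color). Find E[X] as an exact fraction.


Let X = Σ_S X_S over the C(15, 6) = 5005 subsets S of size 6, where X_S = 1 if the K_6 on S is monochromatic.
For a fixed S, the K_6 on S has C(6, 2) = 15 edges. P[all 15 edges red] = (1/2)^15, and likewise for blue, so P[monochromatic] = 2·(1/2)^15 = 2^{1 − 15} = 1/16384.
Summing: E[X] = C(15, 6) · 2^{1 − 15} = 5005 · 1/16384 = 5005/16384.
Numerically: E[X] ≈ 0.305481.

E[X] = C(15,6)·2^(1−C(6,2)) = 5005/16384 ≈ 0.305481.


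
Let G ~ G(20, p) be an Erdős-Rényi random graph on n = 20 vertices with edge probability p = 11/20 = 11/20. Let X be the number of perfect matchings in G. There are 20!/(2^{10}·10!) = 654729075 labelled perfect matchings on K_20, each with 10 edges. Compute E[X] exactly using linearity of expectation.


K_20 has 20!/(2^{10}·10!) = 654729075 labelled perfect matchings.
For each such perfect matching H, let X_H = 1 if all 10 edges of H are present in G. Then P[X_H = 1] = p^{10} = (11/20)^{10} = 25937424601/10240000000000.
By linearity: E[X] = Σ_H E[X_H] = 654729075 · p^{10} = 654729075 · 25937424601/10240000000000 = 679279440675798963/409600000000.
Numerically: E[X] ≈ 1.658e+06.

E[X] = 654729075 · (11/20)^{10} = 679279440675798963/409600000000 ≈ 1.658e+06.


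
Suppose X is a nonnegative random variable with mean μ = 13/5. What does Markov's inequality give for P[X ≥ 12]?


μ = E[X] = 13/5, a = 12.
Markov: P[X ≥ 12] ≤ μ/a = (13/5)/12 = 13/60.
Numerically: ≈ 0.217.
(Since a = 12 > μ = 2.600, the bound 13/60 is < 1 and informative.)

P[X ≥ 12] ≤ 13/60 ≈ 0.217.


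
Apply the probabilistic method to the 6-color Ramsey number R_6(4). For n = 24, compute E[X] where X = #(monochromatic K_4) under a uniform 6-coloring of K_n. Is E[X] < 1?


E[X] = C(24, 4) · 6^{1 − 6} = 10626 · 6^{−5} = 10626/7776.
As a reduced fraction: E[X] = 1771/1296 ≈ 1.36651.
Is E[X] < 1? NO.
Since E[X] ≥ 1, the first-moment bound is inconclusive at n = 24; it does NOT by itself certify R_6(4) > 24.

E[X] = 1771/1296 ≈ 1.36651; E[X] ≥ 1; first-moment method inconclusive here.


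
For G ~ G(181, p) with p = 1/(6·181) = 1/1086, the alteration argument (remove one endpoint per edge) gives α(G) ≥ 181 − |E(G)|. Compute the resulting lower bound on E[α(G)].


E[|E(G)|] = C(181, 2)·p = 16290 · (1/1086) = 15.
E[α(G)] ≥ n − E[|E(G)|] = 181 − 15 = 166.
Numerically: ≈ 166.000.
(This is only a lower bound; the true E[α(G)] may be larger.)

E[α(G)] ≥ 166 ≈ 166.000.


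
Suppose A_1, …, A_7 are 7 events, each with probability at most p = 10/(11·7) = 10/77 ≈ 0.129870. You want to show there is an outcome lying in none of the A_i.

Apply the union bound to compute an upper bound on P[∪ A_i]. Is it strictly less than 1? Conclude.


Union bound: P[∪_{i=1}^{7} A_i] ≤ Σ_i P[A_i] ≤ 7·p = 7·(10/77) = 10/11.
Numerically: 10/11 ≈ 0.909091.
Is 10/11 < 1? YES.
Since P[∪ A_i] ≤ 10/11 < 1, the complement has P[∩ A_i^c] ≥ 1 − 10/11 = 1/11 > 0, so some outcome avoids every A_i.

7·p = 10/11 ≈ 0.909091; existence CERTIFIED by the union bound.


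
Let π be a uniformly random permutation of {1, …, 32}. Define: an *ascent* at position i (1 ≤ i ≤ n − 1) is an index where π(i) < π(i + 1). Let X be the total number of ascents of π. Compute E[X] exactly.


Write X = Σ X_I over i = 1, …, 31, with X_I the indicator of one ascent.
There are 31 indicators.
For each fixed i, the pair (π(i), π(i+1)) is a uniformly random ordered pair of distinct values from {1, …, 32}; by symmetry P[π(i) < π(i+1)] = 1/2.
By linearity: E[X] = 31 · (1/2) = (32 − 1) · (1/2) = 31/2 ≈ 15.5000.

E[X] = 31/2 = 15.5000.


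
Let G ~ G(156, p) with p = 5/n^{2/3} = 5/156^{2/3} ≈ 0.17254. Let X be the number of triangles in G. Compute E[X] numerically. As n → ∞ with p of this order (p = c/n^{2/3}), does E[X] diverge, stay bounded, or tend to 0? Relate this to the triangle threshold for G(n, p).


Number of potential triangles: C(156, 3) = 620620.
Each occurs with probability p³ ≈ (0.17254)³ ≈ 5.1364234e-03.
By linearity: E[X] = C(156, 3)·p³ ≈ 620620 · 5.1364234e-03 ≈ 3187.76709.
Since α = 2/3 < 1, p = c/n^{2/3} ≫ 1/n is above the triangle threshold p ~ 1/n. Asymptotically E[X] ~ (c³/6)·n^{3(1−α)} = (5³/6)·n^{1} → ∞; triangles are abundant w.h.p.

E[X] ≈ 3187.76709; in regime p = Θ(1/n^{2/3}) E[X] diverges (above the triangle threshold p ~ 1/n).


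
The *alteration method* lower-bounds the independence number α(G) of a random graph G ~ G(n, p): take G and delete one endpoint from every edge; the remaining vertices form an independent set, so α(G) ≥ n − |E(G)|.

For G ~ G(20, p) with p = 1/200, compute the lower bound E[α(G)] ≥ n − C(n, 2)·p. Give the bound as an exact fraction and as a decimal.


E[|E(G)|] = C(20, 2)·p = 190 · (1/200) = 19/20.
E[α(G)] ≥ n − E[|E(G)|] = 20 − 19/20 = 381/20.
Numerically: ≈ 19.050.
(This is only a lower bound; the true E[α(G)] may be larger.)

E[α(G)] ≥ 381/20 ≈ 19.050.


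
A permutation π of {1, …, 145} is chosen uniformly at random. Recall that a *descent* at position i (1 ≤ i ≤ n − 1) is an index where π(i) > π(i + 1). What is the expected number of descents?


Write X = Σ X_I over i = 1, …, 144, with X_I the indicator of one descent.
There are 144 indicators.
For each fixed i, the pair (π(i), π(i+1)) is a uniformly random ordered pair of distinct values from {1, …, 145}; by symmetry P[π(i) > π(i+1)] = 1/2.
By linearity: E[X] = 144 · (1/2) = (145 − 1) · (1/2) = 72 ≈ 72.0000.

E[X] = 72 = 72.0000.


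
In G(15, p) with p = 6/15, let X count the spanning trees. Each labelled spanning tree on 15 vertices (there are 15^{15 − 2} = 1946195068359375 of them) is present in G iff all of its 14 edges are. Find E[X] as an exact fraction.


K_15 has 15^{15 − 2} = 1946195068359375 labelled spanning trees.
For each such spanning tree H, let X_H = 1 if all 14 edges of H are present in G. Then P[X_H = 1] = p^{14} = (2/5)^{14} = 16384/6103515625.
By linearity: E[X] = Σ_H E[X_H] = 1946195068359375 · p^{14} = 1946195068359375 · 16384/6103515625 = 26121388032/5.
Numerically: E[X] ≈ 5.22e+09.

E[X] = 1946195068359375 · (2/5)^{14} = 26121388032/5 ≈ 5.22e+09.


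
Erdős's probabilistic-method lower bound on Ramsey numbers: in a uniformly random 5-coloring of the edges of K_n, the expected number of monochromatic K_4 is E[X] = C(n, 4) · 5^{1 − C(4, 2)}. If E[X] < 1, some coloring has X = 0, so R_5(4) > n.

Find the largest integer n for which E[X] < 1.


We need C(n, 4) · 5^{1 − 6} < 1, i.e. C(n, 4) < 5^{6 − 1} = 3125.
Check values of n near the boundary:
  n = 16: C(16, 4) = 1820; 1820 < 3125? YES
  n = 17: C(17, 4) = 2380; 2380 < 3125? YES
  n = 18: C(18, 4) = 3060; 3060 < 3125? YES
  n = 19: C(19, 4) = 3876; 3876 < 3125? NO
  n = 20: C(20, 4) = 4845; 4845 < 3125? NO
  n = 21: C(21, 4) = 5985; 5985 < 3125? NO
The largest n with C(n, 4) < 3125 is n = 18 (where E[X] = 612/625 ≈ 0.97920). Hence R_5(4) > 18, i.e. R_5(4) ≥ 19.

Largest n = 18; hence R_5(4) > 18.


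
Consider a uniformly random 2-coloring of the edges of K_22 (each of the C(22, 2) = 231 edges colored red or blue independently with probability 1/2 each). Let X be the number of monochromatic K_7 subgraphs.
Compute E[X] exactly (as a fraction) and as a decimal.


Let X = Σ_S X_S over the C(22, 7) = 170544 subsets S of size 7, where X_S = 1 if the K_7 on S is monochromatic.
For a fixed S, the K_7 on S has C(7, 2) = 21 edges. P[all 21 edges red] = (1/2)^21, and likewise for blue, so P[monochromatic] = 2·(1/2)^21 = 2^{1 − 21} = 1/1048576.
By linearity: E[X] = C(22, 7) · 2^{1 − 21} = 170544 · 1/1048576 = 10659/65536.
Numerically: E[X] ≈ 0.1626.

E[X] = C(22,7)·2^(1−C(7,2)) = 10659/65536 ≈ 0.1626.


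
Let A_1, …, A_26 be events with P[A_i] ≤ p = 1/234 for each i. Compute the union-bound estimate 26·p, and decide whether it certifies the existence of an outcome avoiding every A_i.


Union bound: P[∪_{i=1}^{26} A_i] ≤ Σ_i P[A_i] ≤ 26·p = 26·(1/234) = 1/9.
Numerically: 1/9 ≈ 0.111.
Is 1/9 < 1? YES.
Since P[∪ A_i] ≤ 1/9 < 1, the complement has P[∩ A_i^c] ≥ 1 − 1/9 = 8/9 > 0, so some outcome avoids every A_i.

26·p = 1/9 ≈ 0.111; existence CERTIFIED by the union bound.


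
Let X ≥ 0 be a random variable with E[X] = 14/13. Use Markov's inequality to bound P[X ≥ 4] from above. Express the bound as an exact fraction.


μ = E[X] = 14/13, a = 4.
Markov: P[X ≥ 4] ≤ μ/a = (14/13)/4 = 7/26.
Numerically: ≈ 0.269.
(Since a = 4 > μ = 1.077, the bound 7/26 is < 1 and informative.)

P[X ≥ 4] ≤ 7/26 ≈ 0.269.


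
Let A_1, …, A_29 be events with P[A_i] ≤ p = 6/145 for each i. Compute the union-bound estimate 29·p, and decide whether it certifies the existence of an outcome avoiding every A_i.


Union bound: P[∪_{i=1}^{29} A_i] ≤ Σ_i P[A_i] ≤ 29·p = 29·(6/145) = 6/5.
Numerically: 6/5 ≈ 1.200.
Is 6/5 < 1? NO.
Since the bound 6/5 is ≥ 1, the union bound is uninformative here; it does NOT by itself certify existence.

29·p = 6/5 ≈ 1.200; existence NOT certified by the union bound.


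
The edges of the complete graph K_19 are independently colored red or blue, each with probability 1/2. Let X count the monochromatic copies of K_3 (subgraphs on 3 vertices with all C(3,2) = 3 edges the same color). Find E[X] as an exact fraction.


Let X = Σ_S X_S over the C(19, 3) = 969 subsets S of size 3, where X_S = 1 if the K_3 on S is monochromatic.
For a fixed S, the K_3 on S has C(3, 2) = 3 edges. P[all 3 edges red] = (1/2)^3, and likewise for blue, so P[monochromatic] = 2·(1/2)^3 = 2^{1 − 3} = 1/4.
By linearity: E[X] = C(19, 3) · 2^{1 − 3} = 969 · 1/4 = 969/4.
Numerically: E[X] ≈ 242.250.

E[X] = C(19,3)·2^(1−C(3,2)) = 969/4 ≈ 242.250.


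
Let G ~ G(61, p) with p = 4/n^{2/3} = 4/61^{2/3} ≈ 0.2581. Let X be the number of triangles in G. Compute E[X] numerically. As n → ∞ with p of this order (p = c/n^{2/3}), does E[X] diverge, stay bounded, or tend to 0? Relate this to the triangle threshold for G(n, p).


Number of potential triangles: C(61, 3) = 35990.
Each occurs with probability p³ ≈ (0.2581)³ ≈ 1.719968e-02.
By linearity: E[X] = C(61, 3)·p³ ≈ 35990 · 1.719968e-02 ≈ 619.0164.
Since α = 2/3 < 1, p = c/n^{2/3} ≫ 1/n is above the triangle threshold p ~ 1/n. Asymptotically E[X] ~ (c³/6)·n^{3(1−α)} = (4³/6)·n^{1} → ∞; triangles are abundant w.h.p.

E[X] ≈ 619.0164; in regime p = Θ(1/n^{2/3}) E[X] diverges (above the triangle threshold p ~ 1/n).


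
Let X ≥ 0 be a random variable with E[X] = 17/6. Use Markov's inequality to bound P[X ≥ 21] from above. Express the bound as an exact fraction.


μ = E[X] = 17/6, a = 21.
Markov: P[X ≥ 21] ≤ μ/a = (17/6)/21 = 17/126.
Numerically: ≈ 0.1349.
(Since a = 21 > μ = 2.8333, the bound 17/126 is < 1 and informative.)

P[X ≥ 21] ≤ 17/126 ≈ 0.1349.


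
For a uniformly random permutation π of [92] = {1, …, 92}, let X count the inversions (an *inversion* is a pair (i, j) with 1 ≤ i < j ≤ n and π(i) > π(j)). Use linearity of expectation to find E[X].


Write X = Σ X_I over the C(92, 2) = 4186 pairs i < j, with X_I the indicator of one inversion.
There are 4186 indicators.
For each fixed pair i < j, the values π(i) and π(j) are two distinct elements of {1, …, 92} in uniformly random order; by symmetry P[π(i) > π(j)] = 1/2.
By linearity: E[X] = 4186 · (1/2) = C(92, 2) · (1/2) = 4186/2 = 2093 ≈ 2093.0000.

E[X] = 2093 = 2093.0000.


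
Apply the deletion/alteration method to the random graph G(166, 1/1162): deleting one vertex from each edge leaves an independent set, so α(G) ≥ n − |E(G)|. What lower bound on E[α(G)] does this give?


E[|E(G)|] = C(166, 2)·p = 13695 · (1/1162) = 165/14.
E[α(G)] ≥ n − E[|E(G)|] = 166 − 165/14 = 2159/14.
Numerically: ≈ 154.214.
(This is only a lower bound; the true E[α(G)] may be larger.)

E[α(G)] ≥ 2159/14 ≈ 154.214.


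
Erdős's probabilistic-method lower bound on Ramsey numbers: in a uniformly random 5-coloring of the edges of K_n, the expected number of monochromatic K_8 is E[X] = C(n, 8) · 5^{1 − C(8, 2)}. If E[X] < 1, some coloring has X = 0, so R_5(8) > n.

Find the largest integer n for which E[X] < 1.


We need C(n, 8) · 5^{1 − 28} < 1, i.e. C(n, 8) < 5^{28 − 1} = 7450580596923828125.
Check values of n near the boundary:
  n = 861: C(861, 8) = 7250034996615275865; 7250034996615275865 < 7450580596923828125? YES
  n = 862: C(862, 8) = 7317951015318931845; 7317951015318931845 < 7450580596923828125? YES
  n = 863: C(863, 8) = 7386423071602617757; 7386423071602617757 < 7450580596923828125? YES
  n = 864: C(864, 8) = 7455455062926006708; 7455455062926006708 < 7450580596923828125? NO
  n = 865: C(865, 8) = 7525050909487743060; 7525050909487743060 < 7450580596923828125? NO
  n = 866: C(866, 8) = 7595214554331451620; 7595214554331451620 < 7450580596923828125? NO
The largest n with C(n, 8) < 7450580596923828125 is n = 863 (where E[X] = 7386423071602617757/7450580596923828125 ≈ 0.991). Hence R_5(8) > 863, i.e. R_5(8) ≥ 864.

Largest n = 863; hence R_5(8) > 863.


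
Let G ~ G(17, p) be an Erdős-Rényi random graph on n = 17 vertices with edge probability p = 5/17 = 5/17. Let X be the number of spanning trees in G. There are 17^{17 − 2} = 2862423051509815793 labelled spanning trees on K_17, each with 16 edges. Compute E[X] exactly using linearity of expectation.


K_17 has 17^{17 − 2} = 2862423051509815793 labelled spanning trees.
For each such spanning tree H, let X_H = 1 if all 16 edges of H are present in G. Then P[X_H = 1] = p^{16} = (5/17)^{16} = 152587890625/48661191875666868481.
By linearity of expectation: E[X] = Σ_H E[X_H] = 2862423051509815793 · p^{16} = 2862423051509815793 · 152587890625/48661191875666868481 = 152587890625/17.
Numerically: E[X] ≈ 8.97576e+09.

E[X] = 2862423051509815793 · (5/17)^{16} = 152587890625/17 ≈ 8.97576e+09.


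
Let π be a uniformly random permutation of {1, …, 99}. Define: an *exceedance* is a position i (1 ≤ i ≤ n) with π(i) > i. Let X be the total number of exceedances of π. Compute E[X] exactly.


Write X = Σ_{i=1}^{99} X_i, where X_i = 1_{π(i) > i}.
For each fixed i, π(i) is uniform over {1, …, 99} (marginal of a uniform permutation), so P[π(i) > i] = (n − i)/n. Summing: Σ_{i=1}^{99} (n − i)/n = (0 + 1 + … + 98)/99 = 99(99 − 1)/(2·99) = (99 − 1)/2.
Hence E[X] = Σ_{i=1}^{99} (99 − i)/99 = 49 ≈ 49.00000.

E[X] = 49 = 49.00000.


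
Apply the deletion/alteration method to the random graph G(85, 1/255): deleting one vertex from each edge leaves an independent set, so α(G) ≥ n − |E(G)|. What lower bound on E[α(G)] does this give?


E[|E(G)|] = C(85, 2)·p = 3570 · (1/255) = 14.
E[α(G)] ≥ n − E[|E(G)|] = 85 − 14 = 71.
Numerically: ≈ 71.000.
(This is only a lower bound; the true E[α(G)] may be larger.)

E[α(G)] ≥ 71 ≈ 71.000.


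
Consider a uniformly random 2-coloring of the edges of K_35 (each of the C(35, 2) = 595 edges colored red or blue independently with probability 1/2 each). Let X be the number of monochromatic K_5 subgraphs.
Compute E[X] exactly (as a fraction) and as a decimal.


Let X = Σ_S X_S over the C(35, 5) = 324632 subsets S of size 5, where X_S = 1 if the K_5 on S is monochromatic.
For a fixed S, the K_5 on S has C(5, 2) = 10 edges. P[all 10 edges red] = (1/2)^10, and likewise for blue, so P[monochromatic] = 2·(1/2)^10 = 2^{1 − 10} = 1/512.
By linearity: E[X] = C(35, 5) · 2^{1 − 10} = 324632 · 1/512 = 40579/64.
Numerically: E[X] ≈ 634.047.

E[X] = C(35,5)·2^(1−C(5,2)) = 40579/64 ≈ 634.047.


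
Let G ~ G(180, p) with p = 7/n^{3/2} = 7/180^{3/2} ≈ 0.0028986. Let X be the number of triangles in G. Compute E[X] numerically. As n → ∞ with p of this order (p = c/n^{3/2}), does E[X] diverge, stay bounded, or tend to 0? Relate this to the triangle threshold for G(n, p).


Number of potential triangles: C(180, 3) = 955860.
Each occurs with probability p³ ≈ (0.0028986)³ ≈ 2.4353862e-08.
By linearity: E[X] = C(180, 3)·p³ ≈ 955860 · 2.4353862e-08 ≈ 0.02328.
Since α = 3/2 > 1, p = c/n^{3/2} = o(1/n) is below the triangle threshold p ~ 1/n. Asymptotically E[X] ~ (c³/6)·n^{3(1−α)} = (7³/6)·n^{-1.5} → 0, so by Markov's inequality G has no triangles w.h.p.

E[X] ≈ 0.02328; in regime p = Θ(1/n^{3/2}) E[X] tends to 0 (below the triangle threshold p ~ 1/n).


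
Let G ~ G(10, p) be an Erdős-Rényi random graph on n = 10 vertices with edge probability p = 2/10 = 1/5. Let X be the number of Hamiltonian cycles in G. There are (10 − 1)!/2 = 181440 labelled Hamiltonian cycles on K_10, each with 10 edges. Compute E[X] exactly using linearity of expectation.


K_10 has (10 − 1)!/2 = 181440 labelled Hamiltonian cycles.
For each such Hamiltonian cycle H, let X_H = 1 if all 10 edges of H are present in G. Then P[X_H = 1] = p^{10} = (1/5)^{10} = 1/9765625.
Summing the indicators: E[X] = Σ_H E[X_H] = 181440 · p^{10} = 181440 · 1/9765625 = 36288/1953125.
Numerically: E[X] ≈ 0.0186.

E[X] = 181440 · (1/5)^{10} = 36288/1953125 ≈ 0.0186.


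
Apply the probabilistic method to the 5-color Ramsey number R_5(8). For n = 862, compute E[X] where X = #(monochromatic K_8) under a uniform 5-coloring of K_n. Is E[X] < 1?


E[X] = C(862, 8) · 5^{1 − 28} = 7317951015318931845 · 5^{−27} = 7317951015318931845/7450580596923828125.
As a reduced fraction: E[X] = 1463590203063786369/1490116119384765625 ≈ 0.9821988.
Is E[X] < 1? YES.
Since E[X] < 1, there exists a 5-coloring of K_{862} with no monochromatic K_8; hence R_5(8) > 862.

E[X] = 1463590203063786369/1490116119384765625 ≈ 0.9821988; E[X] < 1, so R_5(8) > 862.


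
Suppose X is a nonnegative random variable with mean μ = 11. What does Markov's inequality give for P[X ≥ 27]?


μ = E[X] = 11, a = 27.
Markov: P[X ≥ 27] ≤ μ/a = (11)/27 = 11/27.
Numerically: ≈ 0.407407.
(Since a = 27 > μ = 11.000000, the bound 11/27 is < 1 and informative.)

P[X ≥ 27] ≤ 11/27 ≈ 0.407407.


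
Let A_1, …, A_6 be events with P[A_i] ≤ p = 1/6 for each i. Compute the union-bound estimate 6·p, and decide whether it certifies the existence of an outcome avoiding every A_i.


Union bound: P[∪_{i=1}^{6} A_i] ≤ Σ_i P[A_i] ≤ 6·p = 6·(1/6) = 1.
Numerically: 1 ≈ 1.0000.
Is 1 < 1? NO.
Since the bound 1 is ≥ 1, the union bound is uninformative here; it does NOT by itself certify existence.

6·p = 1 ≈ 1.0000; existence NOT certified by the union bound.


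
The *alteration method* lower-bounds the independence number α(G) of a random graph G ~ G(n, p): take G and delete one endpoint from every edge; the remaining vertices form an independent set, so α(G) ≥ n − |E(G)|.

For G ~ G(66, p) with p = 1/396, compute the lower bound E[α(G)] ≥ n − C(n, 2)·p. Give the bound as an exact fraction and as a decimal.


E[|E(G)|] = C(66, 2)·p = 2145 · (1/396) = 65/12.
E[α(G)] ≥ n − E[|E(G)|] = 66 − 65/12 = 727/12.
Numerically: ≈ 60.5833.
(This is only a lower bound; the true E[α(G)] may be larger.)

E[α(G)] ≥ 727/12 ≈ 60.5833.


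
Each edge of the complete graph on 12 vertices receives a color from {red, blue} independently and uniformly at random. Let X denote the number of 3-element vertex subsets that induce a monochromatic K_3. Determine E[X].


Let X = Σ_S X_S over the C(12, 3) = 220 subsets S of size 3, where X_S = 1 if the K_3 on S is monochromatic.
For a fixed S, the K_3 on S has C(3, 2) = 3 edges. P[all 3 edges red] = (1/2)^3, and likewise for blue, so P[monochromatic] = 2·(1/2)^3 = 2^{1 − 3} = 1/4.
By linearity: E[X] = C(12, 3) · 2^{1 − 3} = 220 · 1/4 = 55.
Numerically: E[X] ≈ 55.00000.

E[X] = C(12,3)·2^(1−C(3,2)) = 55 ≈ 55.00000.


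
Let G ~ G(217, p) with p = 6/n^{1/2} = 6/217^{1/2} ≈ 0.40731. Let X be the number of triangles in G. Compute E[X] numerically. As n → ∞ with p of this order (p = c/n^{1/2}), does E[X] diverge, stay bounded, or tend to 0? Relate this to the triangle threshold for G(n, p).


Number of potential triangles: C(217, 3) = 1679580.
Each occurs with probability p³ ≈ (0.40731)³ ≈ 6.7571592e-02.
By linearity: E[X] = C(217, 3)·p³ ≈ 1679580 · 6.7571592e-02 ≈ 113491.89430.
Since α = 1/2 < 1, p = c/n^{1/2} ≫ 1/n is above the triangle threshold p ~ 1/n. Asymptotically E[X] ~ (c³/6)·n^{3(1−α)} = (6³/6)·n^{1.5} → ∞; triangles are abundant w.h.p.

E[X] ≈ 113491.89430; in regime p = Θ(1/n^{1/2}) E[X] diverges (above the triangle threshold p ~ 1/n).


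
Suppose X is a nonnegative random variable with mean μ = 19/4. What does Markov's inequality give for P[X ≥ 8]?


μ = E[X] = 19/4, a = 8.
Markov: P[X ≥ 8] ≤ μ/a = (19/4)/8 = 19/32.
Numerically: ≈ 0.59375.
(Since a = 8 > μ = 4.75000, the bound 19/32 is < 1 and informative.)

P[X ≥ 8] ≤ 19/32 ≈ 0.59375.


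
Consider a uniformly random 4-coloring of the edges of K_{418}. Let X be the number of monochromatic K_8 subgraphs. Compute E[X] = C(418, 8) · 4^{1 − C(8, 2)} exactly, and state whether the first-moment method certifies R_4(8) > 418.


E[X] = C(418, 8) · 4^{1 − 28} = 21608403021078588 · 4^{−27} = 21608403021078588/18014398509481984.
As a reduced fraction: E[X] = 5402100755269647/4503599627370496 ≈ 1.199507.
Is E[X] < 1? NO.
Since E[X] ≥ 1, the first-moment bound is inconclusive at n = 418; it does NOT by itself certify R_4(8) > 418.

E[X] = 5402100755269647/4503599627370496 ≈ 1.199507; E[X] ≥ 1; first-moment method inconclusive here.


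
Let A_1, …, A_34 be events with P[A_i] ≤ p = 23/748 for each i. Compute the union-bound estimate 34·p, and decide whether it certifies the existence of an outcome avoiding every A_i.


Union bound: P[∪_{i=1}^{34} A_i] ≤ Σ_i P[A_i] ≤ 34·p = 34·(23/748) = 23/22.
Numerically: 23/22 ≈ 1.0455.
Is 23/22 < 1? NO.
Since the bound 23/22 is ≥ 1, the union bound is uninformative here; it does NOT by itself certify existence.

34·p = 23/22 ≈ 1.0455; existence NOT certified by the union bound.


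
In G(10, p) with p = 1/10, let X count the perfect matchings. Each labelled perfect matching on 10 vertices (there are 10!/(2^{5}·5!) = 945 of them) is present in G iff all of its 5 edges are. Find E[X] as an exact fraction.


K_10 has 10!/(2^{5}·5!) = 945 labelled perfect matchings.
For each such perfect matching H, let X_H = 1 if all 5 edges of H are present in G. Then P[X_H = 1] = p^{5} = (1/10)^{5} = 1/100000.
Summing the indicators: E[X] = Σ_H E[X_H] = 945 · p^{5} = 945 · 1/100000 = 189/20000.
Numerically: E[X] ≈ 0.00945.

E[X] = 945 · (1/10)^{5} = 189/20000 ≈ 0.00945.


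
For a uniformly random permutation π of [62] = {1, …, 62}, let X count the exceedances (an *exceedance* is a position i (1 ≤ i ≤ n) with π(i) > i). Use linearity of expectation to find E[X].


Write X = Σ_{i=1}^{62} X_i, where X_i = 1_{π(i) > i}.
For each fixed i, π(i) is uniform over {1, …, 62} (marginal of a uniform permutation), so P[π(i) > i] = (n − i)/n. Summing: Σ_{i=1}^{62} (n − i)/n = (0 + 1 + … + 61)/62 = 62(62 − 1)/(2·62) = (62 − 1)/2.
Hence E[X] = Σ_{i=1}^{62} (62 − i)/62 = 61/2 ≈ 30.5000.

E[X] = 61/2 = 30.5000.


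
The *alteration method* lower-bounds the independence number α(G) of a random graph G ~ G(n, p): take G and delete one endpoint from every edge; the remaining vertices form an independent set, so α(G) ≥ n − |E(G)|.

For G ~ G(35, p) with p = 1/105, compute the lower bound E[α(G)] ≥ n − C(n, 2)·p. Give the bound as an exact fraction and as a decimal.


E[|E(G)|] = C(35, 2)·p = 595 · (1/105) = 17/3.
E[α(G)] ≥ n − E[|E(G)|] = 35 − 17/3 = 88/3.
Numerically: ≈ 29.333.
(This is only a lower bound; the true E[α(G)] may be larger.)

E[α(G)] ≥ 88/3 ≈ 29.333.


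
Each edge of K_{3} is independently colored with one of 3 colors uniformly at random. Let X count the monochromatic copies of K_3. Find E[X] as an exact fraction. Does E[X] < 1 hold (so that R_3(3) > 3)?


E[X] = C(3, 3) · 3^{1 − 3} = 1 · 3^{−2} = 1/9.
As a reduced fraction: E[X] = 1/9 ≈ 0.11111.
Is E[X] < 1? YES.
Since E[X] < 1, there exists a 3-coloring of K_{3} with no monochromatic K_3; hence R_3(3) > 3.

E[X] = 1/9 ≈ 0.11111; E[X] < 1, so R_3(3) > 3.


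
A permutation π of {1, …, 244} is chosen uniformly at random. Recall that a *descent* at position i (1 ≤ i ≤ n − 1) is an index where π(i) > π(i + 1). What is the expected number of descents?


Write X = Σ X_I over i = 1, …, 243, with X_I the indicator of one descent.
There are 243 indicators.
For each fixed i, the pair (π(i), π(i+1)) is a uniformly random ordered pair of distinct values from {1, …, 244}; by symmetry P[π(i) > π(i+1)] = 1/2.
By linearity: E[X] = 243 · (1/2) = (244 − 1) · (1/2) = 243/2 ≈ 121.5000.

E[X] = 243/2 = 121.5000.


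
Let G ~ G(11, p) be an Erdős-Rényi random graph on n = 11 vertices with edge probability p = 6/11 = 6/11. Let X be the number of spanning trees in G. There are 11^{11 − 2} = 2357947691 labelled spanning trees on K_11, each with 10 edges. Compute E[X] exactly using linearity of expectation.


K_11 has 11^{11 − 2} = 2357947691 labelled spanning trees.
For each such spanning tree H, let X_H = 1 if all 10 edges of H are present in G. Then P[X_H = 1] = p^{10} = (6/11)^{10} = 60466176/25937424601.
By linearity: E[X] = Σ_H E[X_H] = 2357947691 · p^{10} = 2357947691 · 60466176/25937424601 = 60466176/11.
Numerically: E[X] ≈ 5.4969e+06.

E[X] = 2357947691 · (6/11)^{10} = 60466176/11 ≈ 5.4969e+06.


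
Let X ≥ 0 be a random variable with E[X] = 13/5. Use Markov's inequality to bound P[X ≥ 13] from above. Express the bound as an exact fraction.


μ = E[X] = 13/5, a = 13.
Markov: P[X ≥ 13] ≤ μ/a = (13/5)/13 = 1/5.
Numerically: ≈ 0.200000.
(Since a = 13 > μ = 2.600000, the bound 1/5 is < 1 and informative.)

P[X ≥ 13] ≤ 1/5 ≈ 0.200000.


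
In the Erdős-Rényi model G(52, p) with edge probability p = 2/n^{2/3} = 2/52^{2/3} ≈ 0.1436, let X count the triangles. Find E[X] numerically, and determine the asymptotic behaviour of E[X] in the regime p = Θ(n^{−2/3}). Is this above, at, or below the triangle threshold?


Number of potential triangles: C(52, 3) = 22100.
Each occurs with probability p³ ≈ (0.1436)³ ≈ 2.958580e-03.
By linearity: E[X] = C(52, 3)·p³ ≈ 22100 · 2.958580e-03 ≈ 65.3846.
Since α = 2/3 < 1, p = c/n^{2/3} ≫ 1/n is above the triangle threshold p ~ 1/n. Asymptotically E[X] ~ (c³/6)·n^{3(1−α)} = (2³/6)·n^{1} → ∞; triangles are abundant w.h.p.

E[X] ≈ 65.3846; in regime p = Θ(1/n^{2/3}) E[X] diverges (above the triangle threshold p ~ 1/n).


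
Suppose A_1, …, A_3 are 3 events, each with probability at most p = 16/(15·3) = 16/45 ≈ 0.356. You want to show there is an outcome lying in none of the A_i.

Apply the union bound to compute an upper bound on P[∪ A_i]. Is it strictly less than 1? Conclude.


Union bound: P[∪_{i=1}^{3} A_i] ≤ Σ_i P[A_i] ≤ 3·p = 3·(16/45) = 16/15.
Numerically: 16/15 ≈ 1.067.
Is 16/15 < 1? NO.
Since the bound 16/15 is ≥ 1, the union bound is uninformative here; it does NOT by itself certify existence.

3·p = 16/15 ≈ 1.067; existence NOT certified by the union bound.


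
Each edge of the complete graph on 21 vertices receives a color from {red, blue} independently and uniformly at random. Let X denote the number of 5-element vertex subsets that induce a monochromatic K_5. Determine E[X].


Let X = Σ_S X_S over the C(21, 5) = 20349 subsets S of size 5, where X_S = 1 if the K_5 on S is monochromatic.
For a fixed S, the K_5 on S has C(5, 2) = 10 edges. P[all 10 edges red] = (1/2)^10, and likewise for blue, so P[monochromatic] = 2·(1/2)^10 = 2^{1 − 10} = 1/512.
By linearity: E[X] = C(21, 5) · 2^{1 − 10} = 20349 · 1/512 = 20349/512.
Numerically: E[X] ≈ 39.7441.

E[X] = C(21,5)·2^(1−C(5,2)) = 20349/512 ≈ 39.7441.


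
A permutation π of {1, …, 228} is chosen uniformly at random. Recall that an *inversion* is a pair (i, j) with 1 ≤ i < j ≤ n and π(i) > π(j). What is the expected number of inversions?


Write X = Σ X_I over the C(228, 2) = 25878 pairs i < j, with X_I the indicator of one inversion.
There are 25878 indicators.
For each fixed pair i < j, the values π(i) and π(j) are two distinct elements of {1, …, 228} in uniformly random order; by symmetry P[π(i) > π(j)] = 1/2.
By linearity: E[X] = 25878 · (1/2) = C(228, 2) · (1/2) = 25878/2 = 12939 ≈ 12939.000.

E[X] = 12939 = 12939.000.


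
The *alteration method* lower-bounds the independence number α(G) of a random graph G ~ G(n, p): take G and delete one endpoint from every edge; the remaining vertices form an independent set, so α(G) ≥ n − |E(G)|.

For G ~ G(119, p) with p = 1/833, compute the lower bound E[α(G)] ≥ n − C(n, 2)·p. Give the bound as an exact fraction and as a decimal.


E[|E(G)|] = C(119, 2)·p = 7021 · (1/833) = 59/7.
E[α(G)] ≥ n − E[|E(G)|] = 119 − 59/7 = 774/7.
Numerically: ≈ 110.571.
(This is only a lower bound; the true E[α(G)] may be larger.)

E[α(G)] ≥ 774/7 ≈ 110.571.


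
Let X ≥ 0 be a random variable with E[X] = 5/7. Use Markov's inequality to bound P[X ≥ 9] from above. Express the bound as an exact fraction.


μ = E[X] = 5/7, a = 9.
Markov: P[X ≥ 9] ≤ μ/a = (5/7)/9 = 5/63.
Numerically: ≈ 0.079365.
(Since a = 9 > μ = 0.714286, the bound 5/63 is < 1 and informative.)

P[X ≥ 9] ≤ 5/63 ≈ 0.079365.


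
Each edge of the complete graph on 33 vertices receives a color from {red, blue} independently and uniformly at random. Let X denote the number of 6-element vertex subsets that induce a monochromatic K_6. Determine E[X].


Let X = Σ_S X_S over the C(33, 6) = 1107568 subsets S of size 6, where X_S = 1 if the K_6 on S is monochromatic.
For a fixed S, the K_6 on S has C(6, 2) = 15 edges. P[all 15 edges red] = (1/2)^15, and likewise for blue, so P[monochromatic] = 2·(1/2)^15 = 2^{1 − 15} = 1/16384.
By linearity of expectation: E[X] = C(33, 6) · 2^{1 − 15} = 1107568 · 1/16384 = 69223/1024.
Numerically: E[X] ≈ 67.601.

E[X] = C(33,6)·2^(1−C(6,2)) = 69223/1024 ≈ 67.601.


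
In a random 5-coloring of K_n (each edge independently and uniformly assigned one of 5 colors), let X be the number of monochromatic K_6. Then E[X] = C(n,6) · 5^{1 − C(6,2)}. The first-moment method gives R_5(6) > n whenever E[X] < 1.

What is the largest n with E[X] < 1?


We need C(n, 6) · 5^{1 − 15} < 1, i.e. C(n, 6) < 5^{15 − 1} = 6103515625.
Check values of n near the boundary:
  n = 125: C(125, 6) = 4690625500; 4690625500 < 6103515625? YES
  n = 126: C(126, 6) = 4925156775; 4925156775 < 6103515625? YES
  n = 127: C(127, 6) = 5169379425; 5169379425 < 6103515625? YES
  n = 128: C(128, 6) = 5423611200; 5423611200 < 6103515625? YES
  n = 129: C(129, 6) = 5688177600; 5688177600 < 6103515625? YES
  n = 130: C(130, 6) = 5963412000; 5963412000 < 6103515625? YES
  n = 131: C(131, 6) = 6249655776; 6249655776 < 6103515625? NO
  n = 132: C(132, 6) = 6547258432; 6547258432 < 6103515625? NO
The largest n with C(n, 6) < 6103515625 is n = 130 (where E[X] = 47707296/48828125 ≈ 0.977045). Hence R_5(6) > 130, i.e. R_5(6) ≥ 131.

Largest n = 130; hence R_5(6) > 130.


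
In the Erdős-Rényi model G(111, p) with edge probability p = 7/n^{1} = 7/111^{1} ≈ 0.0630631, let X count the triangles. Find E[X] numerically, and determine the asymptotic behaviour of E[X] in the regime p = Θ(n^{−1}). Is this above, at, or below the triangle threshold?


Number of potential triangles: C(111, 3) = 221815.
Each occurs with probability p³ ≈ (0.0630631)³ ≈ 2.50798644e-04.
By linearity: E[X] = C(111, 3)·p³ ≈ 221815 · 2.50798644e-04 ≈ 55.630901.
Here α = 1, so p = 7/n is exactly at the triangle threshold p ~ 1/n. Asymptotically E[X] → c³/6 = 7³/6 = 343/6 ≈ 57.166667, a bounded constant. In this regime the triangle count is asymptotically Poisson(c³/6).

E[X] ≈ 55.630901; in regime p = Θ(1/n^{1}) E[X] stays bounded (at the triangle threshold p ~ 1/n).


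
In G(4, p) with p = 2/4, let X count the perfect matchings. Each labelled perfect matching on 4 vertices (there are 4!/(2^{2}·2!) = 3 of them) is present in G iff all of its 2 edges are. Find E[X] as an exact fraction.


K_4 has 4!/(2^{2}·2!) = 3 labelled perfect matchings.
For each such perfect matching H, let X_H = 1 if all 2 edges of H are present in G. Then P[X_H = 1] = p^{2} = (1/2)^{2} = 1/4.
By linearity: E[X] = Σ_H E[X_H] = 3 · p^{2} = 3 · 1/4 = 3/4.
Numerically: E[X] ≈ 0.75.

E[X] = 3 · (1/2)^{2} = 3/4 ≈ 0.75.


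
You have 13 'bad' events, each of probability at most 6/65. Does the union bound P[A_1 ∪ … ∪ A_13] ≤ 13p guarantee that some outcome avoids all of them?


Union bound: P[∪_{i=1}^{13} A_i] ≤ Σ_i P[A_i] ≤ 13·p = 13·(6/65) = 6/5.
Numerically: 6/5 ≈ 1.20000.
Is 6/5 < 1? NO.
Since the bound 6/5 is ≥ 1, the union bound is uninformative here; it does NOT by itself certify existence.

13·p = 6/5 ≈ 1.20000; existence NOT certified by the union bound.


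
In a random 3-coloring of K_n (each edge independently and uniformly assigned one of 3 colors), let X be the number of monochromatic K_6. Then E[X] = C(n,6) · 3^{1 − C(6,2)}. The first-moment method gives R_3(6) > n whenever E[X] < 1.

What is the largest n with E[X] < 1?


We need C(n, 6) · 3^{1 − 15} < 1, i.e. C(n, 6) < 3^{15 − 1} = 4782969.
Check values of n near the boundary:
  n = 39: C(39, 6) = 3262623; 3262623 < 4782969? YES
  n = 40: C(40, 6) = 3838380; 3838380 < 4782969? YES
  n = 41: C(41, 6) = 4496388; 4496388 < 4782969? YES
  n = 42: C(42, 6) = 5245786; 5245786 < 4782969? NO
  n = 43: C(43, 6) = 6096454; 6096454 < 4782969? NO
The largest n with C(n, 6) < 4782969 is n = 41 (where E[X] = 1498796/1594323 ≈ 0.9401). Hence R_3(6) > 41, i.e. R_3(6) ≥ 42.

Largest n = 41; hence R_3(6) > 41.


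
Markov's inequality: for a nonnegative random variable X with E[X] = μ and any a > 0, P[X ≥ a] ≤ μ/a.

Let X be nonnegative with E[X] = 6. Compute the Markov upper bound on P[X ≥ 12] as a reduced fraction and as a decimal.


μ = E[X] = 6, a = 12.
Markov: P[X ≥ 12] ≤ μ/a = (6)/12 = 1/2.
Numerically: ≈ 0.500000.
(Since a = 12 > μ = 6.000000, the bound 1/2 is < 1 and informative.)

P[X ≥ 12] ≤ 1/2 ≈ 0.500000.


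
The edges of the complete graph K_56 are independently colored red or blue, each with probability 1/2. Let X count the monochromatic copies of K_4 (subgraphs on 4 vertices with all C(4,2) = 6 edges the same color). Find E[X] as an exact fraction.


Let X = Σ_S X_S over the C(56, 4) = 367290 subsets S of size 4, where X_S = 1 if the K_4 on S is monochromatic.
For a fixed S, the K_4 on S has C(4, 2) = 6 edges. P[all 6 edges red] = (1/2)^6, and likewise for blue, so P[monochromatic] = 2·(1/2)^6 = 2^{1 − 6} = 1/32.
By linearity of expectation: E[X] = C(56, 4) · 2^{1 − 6} = 367290 · 1/32 = 183645/16.
Numerically: E[X] ≈ 11477.8125.

E[X] = C(56,4)·2^(1−C(4,2)) = 183645/16 ≈ 11477.8125.


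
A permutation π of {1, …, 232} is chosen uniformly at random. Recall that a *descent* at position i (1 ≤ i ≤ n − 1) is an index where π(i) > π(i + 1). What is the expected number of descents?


Write X = Σ X_I over i = 1, …, 231, with X_I the indicator of one descent.
There are 231 indicators.
For each fixed i, the pair (π(i), π(i+1)) is a uniformly random ordered pair of distinct values from {1, …, 232}; by symmetry P[π(i) > π(i+1)] = 1/2.
By linearity: E[X] = 231 · (1/2) = (232 − 1) · (1/2) = 231/2 ≈ 115.500.

E[X] = 231/2 = 115.500.


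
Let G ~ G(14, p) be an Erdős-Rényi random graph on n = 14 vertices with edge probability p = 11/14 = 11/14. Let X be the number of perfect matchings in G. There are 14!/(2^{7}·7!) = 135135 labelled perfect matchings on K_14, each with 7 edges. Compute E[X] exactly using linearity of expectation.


K_14 has 14!/(2^{7}·7!) = 135135 labelled perfect matchings.
For each such perfect matching H, let X_H = 1 if all 7 edges of H are present in G. Then P[X_H = 1] = p^{7} = (11/14)^{7} = 19487171/105413504.
By linearity: E[X] = Σ_H E[X_H] = 135135 · p^{7} = 135135 · 19487171/105413504 = 376199836155/15059072.
Numerically: E[X] ≈ 24981.6.

E[X] = 135135 · (11/14)^{7} = 376199836155/15059072 ≈ 24981.6.


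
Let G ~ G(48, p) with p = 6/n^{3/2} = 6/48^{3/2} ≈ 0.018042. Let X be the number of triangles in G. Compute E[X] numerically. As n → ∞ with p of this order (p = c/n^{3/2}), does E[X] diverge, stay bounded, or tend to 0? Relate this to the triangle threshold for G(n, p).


Number of potential triangles: C(48, 3) = 17296.
Each occurs with probability p³ ≈ (0.018042)³ ≈ 5.8731106e-06.
By linearity: E[X] = C(48, 3)·p³ ≈ 17296 · 5.8731106e-06 ≈ 0.10158.
Since α = 3/2 > 1, p = c/n^{3/2} = o(1/n) is below the triangle threshold p ~ 1/n. Asymptotically E[X] ~ (c³/6)·n^{3(1−α)} = (6³/6)·n^{-1.5} → 0, so by Markov's inequality G has no triangles w.h.p.

E[X] ≈ 0.10158; in regime p = Θ(1/n^{3/2}) E[X] tends to 0 (below the triangle threshold p ~ 1/n).


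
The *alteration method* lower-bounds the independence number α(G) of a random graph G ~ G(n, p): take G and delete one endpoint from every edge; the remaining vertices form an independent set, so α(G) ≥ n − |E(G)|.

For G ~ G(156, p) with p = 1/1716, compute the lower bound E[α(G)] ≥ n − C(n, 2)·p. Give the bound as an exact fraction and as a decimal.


E[|E(G)|] = C(156, 2)·p = 12090 · (1/1716) = 155/22.
E[α(G)] ≥ n − E[|E(G)|] = 156 − 155/22 = 3277/22.
Numerically: ≈ 148.954545.
(This is only a lower bound; the true E[α(G)] may be larger.)

E[α(G)] ≥ 3277/22 ≈ 148.954545.


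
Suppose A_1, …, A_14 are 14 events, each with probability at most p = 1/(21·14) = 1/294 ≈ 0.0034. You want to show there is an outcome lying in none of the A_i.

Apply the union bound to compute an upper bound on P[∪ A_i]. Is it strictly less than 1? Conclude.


Union bound: P[∪_{i=1}^{14} A_i] ≤ Σ_i P[A_i] ≤ 14·p = 14·(1/294) = 1/21.
Numerically: 1/21 ≈ 0.0476.
Is 1/21 < 1? YES.
Since P[∪ A_i] ≤ 1/21 < 1, the complement has P[∩ A_i^c] ≥ 1 − 1/21 = 20/21 > 0, so some outcome avoids every A_i.

14·p = 1/21 ≈ 0.0476; existence CERTIFIED by the union bound.


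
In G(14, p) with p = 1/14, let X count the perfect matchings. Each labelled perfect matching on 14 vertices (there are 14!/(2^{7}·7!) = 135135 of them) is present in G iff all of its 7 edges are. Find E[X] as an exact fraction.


K_14 has 14!/(2^{7}·7!) = 135135 labelled perfect matchings.
For each such perfect matching H, let X_H = 1 if all 7 edges of H are present in G. Then P[X_H = 1] = p^{7} = (1/14)^{7} = 1/105413504.
Summing the indicators: E[X] = Σ_H E[X_H] = 135135 · p^{7} = 135135 · 1/105413504 = 19305/15059072.
Numerically: E[X] ≈ 0.001282.

E[X] = 135135 · (1/14)^{7} = 19305/15059072 ≈ 0.001282.


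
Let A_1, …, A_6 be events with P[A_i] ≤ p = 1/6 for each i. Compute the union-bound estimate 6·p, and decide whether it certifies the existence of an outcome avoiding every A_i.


Union bound: P[∪_{i=1}^{6} A_i] ≤ Σ_i P[A_i] ≤ 6·p = 6·(1/6) = 1.
Numerically: 1 ≈ 1.00000.
Is 1 < 1? NO.
Since the bound 1 is ≥ 1, the union bound is uninformative here; it does NOT by itself certify existence.

6·p = 1 ≈ 1.00000; existence NOT certified by the union bound.
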